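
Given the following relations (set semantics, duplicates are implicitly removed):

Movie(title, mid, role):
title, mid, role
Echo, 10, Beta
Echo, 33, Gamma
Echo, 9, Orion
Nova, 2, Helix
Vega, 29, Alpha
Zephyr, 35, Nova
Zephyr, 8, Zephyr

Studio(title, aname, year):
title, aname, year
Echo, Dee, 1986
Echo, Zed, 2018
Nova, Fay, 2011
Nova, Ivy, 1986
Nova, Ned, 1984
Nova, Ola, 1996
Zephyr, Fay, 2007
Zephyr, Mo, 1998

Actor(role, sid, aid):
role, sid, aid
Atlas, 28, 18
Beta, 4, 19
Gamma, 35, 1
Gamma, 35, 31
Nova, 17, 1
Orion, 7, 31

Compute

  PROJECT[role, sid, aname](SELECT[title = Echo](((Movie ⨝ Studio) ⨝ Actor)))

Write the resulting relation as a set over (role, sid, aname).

Natural join on title: {(Echo, 10, Beta, Dee, 1986), (Echo, 10, Beta, Zed, 2018), (Echo, 33, Gamma, Dee, 1986), (Echo, 33, Gamma, Zed, 2018), (Echo, 9, Orion, Dee, 1986), (Echo, 9, Orion, Zed, 2018), (Nova, 2, Helix, Fay, 2011), (Nova, 2, Helix, Ivy, 1986), (Nova, 2, Helix, Ned, 1984), (Nova, 2, Helix, Ola, 1996), (Zephyr, 35, Nova, Fay, 2007), (Zephyr, 35, Nova, Mo, 1998), (Zephyr, 8, Zephyr, Fay, 2007), (Zephyr, 8, Zephyr, Mo, 1998)}
Natural join on role: {(Echo, 10, Beta, Dee, 1986, 4, 19), (Echo, 10, Beta, Zed, 2018, 4, 19), (Echo, 33, Gamma, Dee, 1986, 35, 1), (Echo, 33, Gamma, Dee, 1986, 35, 31), (Echo, 33, Gamma, Zed, 2018, 35, 1), (Echo, 33, Gamma, Zed, 2018, 35, 31), (Echo, 9, Orion, Dee, 1986, 7, 31), (Echo, 9, Orion, Zed, 2018, 7, 31), (Zephyr, 35, Nova, Fay, 2007, 17, 1), (Zephyr, 35, Nova, Mo, 1998, 17, 1)}
Apply σ_{title = Echo}; surviving tuples: {(Echo, 10, Beta, Dee, 1986, 4, 19), (Echo, 10, Beta, Zed, 2018, 4, 19), (Echo, 33, Gamma, Dee, 1986, 35, 1), (Echo, 33, Gamma, Dee, 1986, 35, 31), (Echo, 33, Gamma, Zed, 2018, 35, 1), (Echo, 33, Gamma, Zed, 2018, 35, 31), (Echo, 9, Orion, Dee, 1986, 7, 31), (Echo, 9, Orion, Zed, 2018, 7, 31)}
π_{role, sid, aname} gives {(Beta, 4, Dee), (Beta, 4, Zed), (Gamma, 35, Dee), (Gamma, 35, Zed), (Orion, 7, Dee), (Orion, 7, Zed)} (2 duplicate(s) eliminated).

{(Beta, 4, Dee), (Beta, 4, Zed), (Gamma, 35, Dee), (Gamma, 35, Zed), (Orion, 7, Dee), (Orion, 7, Zed)}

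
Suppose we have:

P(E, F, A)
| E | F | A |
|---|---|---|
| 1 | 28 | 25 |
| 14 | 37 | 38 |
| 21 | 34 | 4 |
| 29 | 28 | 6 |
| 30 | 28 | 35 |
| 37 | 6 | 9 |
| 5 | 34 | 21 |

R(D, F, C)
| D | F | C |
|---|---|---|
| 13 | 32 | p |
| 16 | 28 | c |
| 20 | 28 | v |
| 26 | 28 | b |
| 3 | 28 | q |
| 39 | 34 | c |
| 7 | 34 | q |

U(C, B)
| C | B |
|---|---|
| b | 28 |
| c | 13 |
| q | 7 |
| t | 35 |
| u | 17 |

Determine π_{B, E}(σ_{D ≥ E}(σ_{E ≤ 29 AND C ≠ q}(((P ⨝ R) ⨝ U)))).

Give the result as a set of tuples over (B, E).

P ⋈ R (natural join on F): {(1, 28, 25, 16, c), (1, 28, 25, 20, v), (1, 28, 25, 26, b), (1, 28, 25, 3, q), (21, 34, 4, 39, c), (21, 34, 4, 7, q), (29, 28, 6, 16, c), (29, 28, 6, 20, v), (29, 28, 6, 26, b), (29, 28, 6, 3, q), (30, 28, 35, 16, c), (30, 28, 35, 20, v), (30, 28, 35, 26, b), (30, 28, 35, 3, q), (5, 34, 21, 39, c), (5, 34, 21, 7, q)}
(P ⨝ R) ⋈ U (natural join on C): {(1, 28, 25, 16, c, 13), (1, 28, 25, 26, b, 28), (1, 28, 25, 3, q, 7), (21, 34, 4, 39, c, 13), (21, 34, 4, 7, q, 7), (29, 28, 6, 16, c, 13), (29, 28, 6, 26, b, 28), (29, 28, 6, 3, q, 7), (30, 28, 35, 16, c, 13), (30, 28, 35, 26, b, 28), (30, 28, 35, 3, q, 7), (5, 34, 21, 39, c, 13), (5, 34, 21, 7, q, 7)}
Selection E ≤ 29 AND C ≠ q: {(1, 28, 25, 16, c, 13), (1, 28, 25, 26, b, 28), (21, 34, 4, 39, c, 13), (29, 28, 6, 16, c, 13), (29, 28, 6, 26, b, 28), (5, 34, 21, 39, c, 13)}
Selection D ≥ E: {(1, 28, 25, 16, c, 13), (1, 28, 25, 26, b, 28), (21, 34, 4, 39, c, 13), (5, 34, 21, 39, c, 13)}
π[B, E]: project onto (B, E) → {(13, 1), (13, 21), (13, 5), (28, 1)}

{(13, 1), (13, 21), (13, 5), (28, 1)}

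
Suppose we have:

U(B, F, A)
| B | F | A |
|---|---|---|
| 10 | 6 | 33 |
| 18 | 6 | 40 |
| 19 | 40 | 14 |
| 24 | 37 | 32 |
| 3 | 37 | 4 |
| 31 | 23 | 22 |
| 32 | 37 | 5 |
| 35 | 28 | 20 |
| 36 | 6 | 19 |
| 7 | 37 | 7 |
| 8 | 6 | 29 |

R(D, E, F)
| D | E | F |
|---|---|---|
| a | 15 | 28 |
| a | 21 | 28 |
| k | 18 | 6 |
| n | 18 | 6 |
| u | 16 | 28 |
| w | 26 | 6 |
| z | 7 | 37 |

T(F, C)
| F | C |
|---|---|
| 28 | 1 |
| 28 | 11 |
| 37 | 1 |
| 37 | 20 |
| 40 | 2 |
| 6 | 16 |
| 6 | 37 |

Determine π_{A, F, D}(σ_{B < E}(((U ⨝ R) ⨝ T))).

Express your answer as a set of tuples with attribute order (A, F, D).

U ⋈ R (natural join on F): {(10, 6, 33, k, 18), (10, 6, 33, n, 18), (10, 6, 33, w, 26), (18, 6, 40, k, 18), (18, 6, 40, n, 18), (18, 6, 40, w, 26), (24, 37, 32, z, 7), (3, 37, 4, z, 7), (32, 37, 5, z, 7), (35, 28, 20, a, 15), (35, 28, 20, a, 21), (35, 28, 20, u, 16), (36, 6, 19, k, 18), (36, 6, 19, n, 18), (36, 6, 19, w, 26), (7, 37, 7, z, 7), (8, 6, 29, k, 18), (8, 6, 29, n, 18), (8, 6, 29, w, 26)}
(U ⨝ R) ⋈ T (natural join on F): {(10, 6, 33, k, 18, 16), (10, 6, 33, k, 18, 37), (10, 6, 33, n, 18, 16), (10, 6, 33, n, 18, 37), (10, 6, 33, w, 26, 16), (10, 6, 33, w, 26, 37), (18, 6, 40, k, 18, 16), (18, 6, 40, k, 18, 37), (18, 6, 40, n, 18, 16), (18, 6, 40, n, 18, 37), (18, 6, 40, w, 26, 16), (18, 6, 40, w, 26, 37), (24, 37, 32, z, 7, 1), (24, 37, 32, z, 7, 20), (3, 37, 4, z, 7, 1), (3, 37, 4, z, 7, 20), (32, 37, 5, z, 7, 1), (32, 37, 5, z, 7, 20), (35, 28, 20, a, 15, 1), (35, 28, 20, a, 15, 11), (35, 28, 20, a, 21, 1), (35, 28, 20, a, 21, 11), (35, 28, 20, u, 16, 1), (35, 28, 20, u, 16, 11), (36, 6, 19, k, 18, 16), (36, 6, 19, k, 18, 37), (36, 6, 19, n, 18, 16), (36, 6, 19, n, 18, 37), (36, 6, 19, w, 26, 16), (36, 6, 19, w, 26, 37), (7, 37, 7, z, 7, 1), (7, 37, 7, z, 7, 20), (8, 6, 29, k, 18, 16), (8, 6, 29, k, 18, 37), (8, 6, 29, n, 18, 16), (8, 6, 29, n, 18, 37), (8, 6, 29, w, 26, 16), (8, 6, 29, w, 26, 37)}
Apply σ_{B < E}; surviving tuples: {(10, 6, 33, k, 18, 16), (10, 6, 33, k, 18, 37), (10, 6, 33, n, 18, 16), (10, 6, 33, n, 18, 37), (10, 6, 33, w, 26, 16), (10, 6, 33, w, 26, 37), (18, 6, 40, w, 26, 16), (18, 6, 40, w, 26, 37), (3, 37, 4, z, 7, 1), (3, 37, 4, z, 7, 20), (8, 6, 29, k, 18, 16), (8, 6, 29, k, 18, 37), (8, 6, 29, n, 18, 16), (8, 6, 29, n, 18, 37), (8, 6, 29, w, 26, 16), (8, 6, 29, w, 26, 37)}
π[A, F, D]: project onto (A, F, D) (8 duplicate(s) eliminated) → {(29, 6, k), (29, 6, n), (29, 6, w), (33, 6, k), (33, 6, n), (33, 6, w), (4, 37, z), (40, 6, w)}

{(29, 6, k), (29, 6, n), (29, 6, w), (33, 6, k), (33, 6, n), (33, 6, w), (4, 37, z), (40, 6, w)}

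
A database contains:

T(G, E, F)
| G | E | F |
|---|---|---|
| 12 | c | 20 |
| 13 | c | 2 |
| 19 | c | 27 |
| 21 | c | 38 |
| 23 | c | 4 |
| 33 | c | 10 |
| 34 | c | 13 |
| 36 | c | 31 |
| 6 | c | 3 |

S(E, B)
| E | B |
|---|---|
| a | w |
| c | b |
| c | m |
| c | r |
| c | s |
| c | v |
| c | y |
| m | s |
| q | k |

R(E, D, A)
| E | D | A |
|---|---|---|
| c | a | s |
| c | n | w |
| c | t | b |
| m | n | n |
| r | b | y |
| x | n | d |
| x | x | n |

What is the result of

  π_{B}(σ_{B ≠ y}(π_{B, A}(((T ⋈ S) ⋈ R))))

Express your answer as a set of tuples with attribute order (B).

{b, m, r, s, v}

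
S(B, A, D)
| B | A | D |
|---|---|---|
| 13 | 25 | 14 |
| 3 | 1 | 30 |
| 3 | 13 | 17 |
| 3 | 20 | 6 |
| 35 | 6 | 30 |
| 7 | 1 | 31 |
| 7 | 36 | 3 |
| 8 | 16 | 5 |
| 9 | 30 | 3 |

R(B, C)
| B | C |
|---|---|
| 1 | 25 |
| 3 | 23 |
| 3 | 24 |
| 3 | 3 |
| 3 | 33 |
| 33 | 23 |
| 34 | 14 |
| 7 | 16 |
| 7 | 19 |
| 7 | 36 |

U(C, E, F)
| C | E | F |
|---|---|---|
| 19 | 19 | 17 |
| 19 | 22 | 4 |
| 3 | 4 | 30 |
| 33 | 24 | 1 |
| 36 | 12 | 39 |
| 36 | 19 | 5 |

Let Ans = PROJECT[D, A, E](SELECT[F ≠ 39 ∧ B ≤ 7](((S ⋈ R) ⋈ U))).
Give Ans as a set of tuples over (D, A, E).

Joining S and R on B yields {(3, 1, 30, 23), (3, 1, 30, 24), (3, 1, 30, 3), (3, 1, 30, 33), (3, 13, 17, 23), (3, 13, 17, 24), (3, 13, 17, 3), (3, 13, 17, 33), (3, 20, 6, 23), (3, 20, 6, 24), (3, 20, 6, 3), (3, 20, 6, 33), (7, 1, 31, 16), (7, 1, 31, 19), (7, 1, 31, 36), (7, 36, 3, 16), (7, 36, 3, 19), (7, 36, 3, 36)}.
Joining (S ⋈ R) and U on C yields {(3, 1, 30, 3, 4, 30), (3, 1, 30, 33, 24, 1), (3, 13, 17, 3, 4, 30), (3, 13, 17, 33, 24, 1), (3, 20, 6, 3, 4, 30), (3, 20, 6, 33, 24, 1), (7, 1, 31, 19, 19, 17), (7, 1, 31, 19, 22, 4), (7, 1, 31, 36, 12, 39), (7, 1, 31, 36, 19, 5), (7, 36, 3, 19, 19, 17), (7, 36, 3, 19, 22, 4), (7, 36, 3, 36, 12, 39), (7, 36, 3, 36, 19, 5)}.
Apply σ_{F ≠ 39 ∧ B ≤ 7}; surviving tuples: {(3, 1, 30, 3, 4, 30), (3, 1, 30, 33, 24, 1), (3, 13, 17, 3, 4, 30), (3, 13, 17, 33, 24, 1), (3, 20, 6, 3, 4, 30), (3, 20, 6, 33, 24, 1), (7, 1, 31, 19, 19, 17), (7, 1, 31, 19, 22, 4), (7, 1, 31, 36, 19, 5), (7, 36, 3, 19, 19, 17), (7, 36, 3, 19, 22, 4), (7, 36, 3, 36, 19, 5)}
π_{D, A, E} gives {(17, 13, 24), (17, 13, 4), (3, 36, 19), (3, 36, 22), (30, 1, 24), (30, 1, 4), (31, 1, 19), (31, 1, 22), (6, 20, 24), (6, 20, 4)} (2 duplicate(s) eliminated).

{(17, 13, 24), (17, 13, 4), (3, 36, 19), (3, 36, 22), (30, 1, 24), (30, 1, 4), (31, 1, 19), (31, 1, 22), (6, 20, 24), (6, 20, 4)}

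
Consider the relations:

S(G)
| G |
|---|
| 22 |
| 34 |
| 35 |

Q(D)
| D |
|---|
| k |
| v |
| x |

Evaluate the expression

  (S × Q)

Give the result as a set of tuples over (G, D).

{(22, k), (22, v), (22, x), (34, k), (34, v), (34, x), (35, k), (35, v), (35, x)}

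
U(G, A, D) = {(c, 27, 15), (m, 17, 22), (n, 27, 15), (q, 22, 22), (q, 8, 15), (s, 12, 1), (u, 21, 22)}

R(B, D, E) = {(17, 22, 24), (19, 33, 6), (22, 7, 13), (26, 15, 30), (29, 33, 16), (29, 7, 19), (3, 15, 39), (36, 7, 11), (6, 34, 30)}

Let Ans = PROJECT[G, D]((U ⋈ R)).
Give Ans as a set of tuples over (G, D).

Natural join on D: {(c, 27, 15, 26, 30), (c, 27, 15, 3, 39), (m, 17, 22, 17, 24), (n, 27, 15, 26, 30), (n, 27, 15, 3, 39), (q, 22, 22, 17, 24), (q, 8, 15, 26, 30), (q, 8, 15, 3, 39), (u, 21, 22, 17, 24)}
Keep only column(s) G, D (3 duplicate(s) eliminated): {(c, 15), (m, 22), (n, 15), (q, 15), (q, 22), (u, 22)}

{(c, 15), (m, 22), (n, 15), (q, 15), (q, 22), (u, 22)}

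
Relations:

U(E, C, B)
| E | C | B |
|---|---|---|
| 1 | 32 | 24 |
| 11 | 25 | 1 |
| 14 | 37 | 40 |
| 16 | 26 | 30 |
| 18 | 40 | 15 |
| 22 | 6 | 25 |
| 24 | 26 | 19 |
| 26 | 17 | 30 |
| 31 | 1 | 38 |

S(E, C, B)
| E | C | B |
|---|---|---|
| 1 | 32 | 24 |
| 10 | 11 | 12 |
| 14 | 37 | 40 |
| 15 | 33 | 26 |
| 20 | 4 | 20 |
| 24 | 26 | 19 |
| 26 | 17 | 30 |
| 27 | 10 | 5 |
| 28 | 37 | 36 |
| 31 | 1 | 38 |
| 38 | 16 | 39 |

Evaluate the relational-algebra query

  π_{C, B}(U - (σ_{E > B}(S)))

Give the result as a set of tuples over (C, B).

Apply σ_{E > B}; surviving tuples: {(24, 26, 19), (27, 10, 5)}
Difference: {(1, 32, 24), (11, 25, 1), (14, 37, 40), (16, 26, 30), (18, 40, 15), (22, 6, 25), (24, 26, 19), (26, 17, 30), (31, 1, 38)} with {(24, 26, 19), (27, 10, 5)} → {(1, 32, 24), (11, 25, 1), (14, 37, 40), (16, 26, 30), (18, 40, 15), (22, 6, 25), (26, 17, 30), (31, 1, 38)}
π[C, B]: project onto (C, B) → {(1, 38), (17, 30), (25, 1), (26, 30), (32, 24), (37, 40), (40, 15), (6, 25)}

{(1, 38), (17, 30), (25, 1), (26, 30), (32, 24), (37, 40), (40, 15), (6, 25)}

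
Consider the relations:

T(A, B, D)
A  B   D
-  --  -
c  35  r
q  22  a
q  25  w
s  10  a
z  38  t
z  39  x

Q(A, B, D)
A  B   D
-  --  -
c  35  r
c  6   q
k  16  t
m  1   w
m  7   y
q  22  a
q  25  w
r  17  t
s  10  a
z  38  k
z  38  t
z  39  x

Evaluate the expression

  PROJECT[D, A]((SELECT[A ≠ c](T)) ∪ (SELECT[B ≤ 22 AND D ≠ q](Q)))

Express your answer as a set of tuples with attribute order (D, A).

Selection A ≠ c: {(q, 22, a), (q, 25, w), (s, 10, a), (z, 38, t), (z, 39, x)}
Selection B ≤ 22 AND D ≠ q: {(k, 16, t), (m, 1, w), (m, 7, y), (q, 22, a), (r, 17, t), (s, 10, a)}
Set union of the two operands is {(k, 16, t), (m, 1, w), (m, 7, y), (q, 22, a), (q, 25, w), (r, 17, t), (s, 10, a), (z, 38, t), (z, 39, x)}.
π_{D, A} gives {(a, q), (a, s), (t, k), (t, r), (t, z), (w, m), (w, q), (x, z), (y, m)}.

{(a, q), (a, s), (t, k), (t, r), (t, z), (w, m), (w, q), (x, z), (y, m)}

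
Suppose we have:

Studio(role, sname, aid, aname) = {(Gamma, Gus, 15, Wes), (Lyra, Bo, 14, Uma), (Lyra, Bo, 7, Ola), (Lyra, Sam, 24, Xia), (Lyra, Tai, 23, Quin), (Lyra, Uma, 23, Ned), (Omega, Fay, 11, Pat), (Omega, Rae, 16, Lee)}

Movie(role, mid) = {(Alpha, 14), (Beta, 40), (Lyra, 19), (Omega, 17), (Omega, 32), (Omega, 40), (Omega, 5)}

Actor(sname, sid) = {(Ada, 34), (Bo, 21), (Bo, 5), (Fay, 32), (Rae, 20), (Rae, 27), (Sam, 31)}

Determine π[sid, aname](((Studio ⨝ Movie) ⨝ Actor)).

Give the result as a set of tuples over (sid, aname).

{(20, Lee), (21, Ola), (21, Uma), (27, Lee), (31, Xia), (32, Pat), (5, Ola), (5, Uma)}

Natural join on role: {(Lyra, Bo, 14, Uma, 19), (Lyra, Bo, 7, Ola, 19), (Lyra, Sam, 24, Xia, 19), (Lyra, Tai, 23, Quin, 19), (Lyra, Uma, 23, Ned, 19), (Omega, Fay, 11, Pat, 17), (Omega, Fay, 11, Pat, 32), (Omega, Fay, 11, Pat, 40), (Omega, Fay, 11, Pat, 5), (Omega, Rae, 16, Lee, 17), (Omega, Rae, 16, Lee, 32), (Omega, Rae, 16, Lee, 40), (Omega, Rae, 16, Lee, 5)}
Natural join on sname: {(Lyra, Bo, 14, Uma, 19, 21), (Lyra, Bo, 14, Uma, 19, 5), (Lyra, Bo, 7, Ola, 19, 21), (Lyra, Bo, 7, Ola, 19, 5), (Lyra, Sam, 24, Xia, 19, 31), (Omega, Fay, 11, Pat, 17, 32), (Omega, Fay, 11, Pat, 32, 32), (Omega, Fay, 11, Pat, 40, 32), (Omega, Fay, 11, Pat, 5, 32), (Omega, Rae, 16, Lee, 17, 20), (Omega, Rae, 16, Lee, 17, 27), (Omega, Rae, 16, Lee, 32, 20), (Omega, Rae, 16, Lee, 32, 27), (Omega, Rae, 16, Lee, 40, 20), (Omega, Rae, 16, Lee, 40, 27), (Omega, Rae, 16, Lee, 5, 20), (Omega, Rae, 16, Lee, 5, 27)}
π[sid, aname]: project onto (sid, aname) (9 duplicate(s) eliminated) → {(20, Lee), (21, Ola), (21, Uma), (27, Lee), (31, Xia), (32, Pat), (5, Ola), (5, Uma)}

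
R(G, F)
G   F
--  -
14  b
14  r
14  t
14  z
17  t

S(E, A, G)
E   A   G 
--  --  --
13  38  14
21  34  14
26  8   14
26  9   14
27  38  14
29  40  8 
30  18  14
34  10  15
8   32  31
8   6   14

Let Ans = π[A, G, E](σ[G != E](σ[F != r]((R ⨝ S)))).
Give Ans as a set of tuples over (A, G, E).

{(18, 14, 30), (34, 14, 21), (38, 14, 13), (38, 14, 27), (6, 14, 8), (8, 14, 26), (9, 14, 26)}

R ⋈ S (natural join on G): {(14, b, 13, 38), (14, b, 21, 34), (14, b, 26, 8), (14, b, 26, 9), (14, b, 27, 38), (14, b, 30, 18), (14, b, 8, 6), (14, r, 13, 38), (14, r, 21, 34), (14, r, 26, 8), (14, r, 26, 9), (14, r, 27, 38), (14, r, 30, 18), (14, r, 8, 6), (14, t, 13, 38), (14, t, 21, 34), (14, t, 26, 8), (14, t, 26, 9), (14, t, 27, 38), (14, t, 30, 18), (14, t, 8, 6), (14, z, 13, 38), (14, z, 21, 34), (14, z, 26, 8), (14, z, 26, 9), (14, z, 27, 38), (14, z, 30, 18), (14, z, 8, 6)}
Selection F != r: {(14, b, 13, 38), (14, b, 21, 34), (14, b, 26, 8), (14, b, 26, 9), (14, b, 27, 38), (14, b, 30, 18), (14, b, 8, 6), (14, t, 13, 38), (14, t, 21, 34), (14, t, 26, 8), (14, t, 26, 9), (14, t, 27, 38), (14, t, 30, 18), (14, t, 8, 6), (14, z, 13, 38), (14, z, 21, 34), (14, z, 26, 8), (14, z, 26, 9), (14, z, 27, 38), (14, z, 30, 18), (14, z, 8, 6)}
Selection G != E: {(14, b, 13, 38), (14, b, 21, 34), (14, b, 26, 8), (14, b, 26, 9), (14, b, 27, 38), (14, b, 30, 18), (14, b, 8, 6), (14, t, 13, 38), (14, t, 21, 34), (14, t, 26, 8), (14, t, 26, 9), (14, t, 27, 38), (14, t, 30, 18), (14, t, 8, 6), (14, z, 13, 38), (14, z, 21, 34), (14, z, 26, 8), (14, z, 26, 9), (14, z, 27, 38), (14, z, 30, 18), (14, z, 8, 6)}
π_{A, G, E} gives {(18, 14, 30), (34, 14, 21), (38, 14, 13), (38, 14, 27), (6, 14, 8), (8, 14, 26), (9, 14, 26)} (14 duplicate(s) eliminated).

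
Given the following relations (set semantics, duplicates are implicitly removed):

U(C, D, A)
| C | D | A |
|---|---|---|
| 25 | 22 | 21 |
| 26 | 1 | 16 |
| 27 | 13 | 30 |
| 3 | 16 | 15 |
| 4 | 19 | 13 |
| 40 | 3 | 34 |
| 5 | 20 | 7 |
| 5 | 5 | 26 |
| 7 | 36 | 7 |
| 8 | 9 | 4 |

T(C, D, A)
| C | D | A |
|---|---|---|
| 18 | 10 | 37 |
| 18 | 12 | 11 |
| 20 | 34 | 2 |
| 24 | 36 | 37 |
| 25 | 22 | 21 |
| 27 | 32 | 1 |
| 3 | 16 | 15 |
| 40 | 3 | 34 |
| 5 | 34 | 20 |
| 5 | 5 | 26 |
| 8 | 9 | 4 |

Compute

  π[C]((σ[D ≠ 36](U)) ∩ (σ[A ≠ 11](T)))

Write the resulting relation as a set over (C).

{25, 3, 40, 5, 8}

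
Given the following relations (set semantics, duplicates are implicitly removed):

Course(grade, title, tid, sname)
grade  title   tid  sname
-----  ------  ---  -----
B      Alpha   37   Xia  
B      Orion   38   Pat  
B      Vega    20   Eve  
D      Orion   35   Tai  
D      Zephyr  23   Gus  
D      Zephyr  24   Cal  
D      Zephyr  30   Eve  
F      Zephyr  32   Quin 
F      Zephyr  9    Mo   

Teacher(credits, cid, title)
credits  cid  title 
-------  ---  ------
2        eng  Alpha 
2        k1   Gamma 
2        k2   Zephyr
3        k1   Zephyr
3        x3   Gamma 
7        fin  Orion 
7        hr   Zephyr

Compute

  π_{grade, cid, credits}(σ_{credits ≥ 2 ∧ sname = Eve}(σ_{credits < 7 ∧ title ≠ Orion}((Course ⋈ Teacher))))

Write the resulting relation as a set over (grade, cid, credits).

{(D, k1, 3), (D, k2, 2)}

Natural join on title: {(B, Alpha, 37, Xia, 2, eng), (B, Orion, 38, Pat, 7, fin), (D, Orion, 35, Tai, 7, fin), (D, Zephyr, 23, Gus, 2, k2), (D, Zephyr, 23, Gus, 3, k1), (D, Zephyr, 23, Gus, 7, hr), (D, Zephyr, 24, Cal, 2, k2), (D, Zephyr, 24, Cal, 3, k1), (D, Zephyr, 24, Cal, 7, hr), (D, Zephyr, 30, Eve, 2, k2), (D, Zephyr, 30, Eve, 3, k1), (D, Zephyr, 30, Eve, 7, hr), (F, Zephyr, 32, Quin, 2, k2), (F, Zephyr, 32, Quin, 3, k1), (F, Zephyr, 32, Quin, 7, hr), (F, Zephyr, 9, Mo, 2, k2), (F, Zephyr, 9, Mo, 3, k1), (F, Zephyr, 9, Mo, 7, hr)}
Apply σ_{credits < 7 ∧ title ≠ Orion}; surviving tuples: {(B, Alpha, 37, Xia, 2, eng), (D, Zephyr, 23, Gus, 2, k2), (D, Zephyr, 23, Gus, 3, k1), (D, Zephyr, 24, Cal, 2, k2), (D, Zephyr, 24, Cal, 3, k1), (D, Zephyr, 30, Eve, 2, k2), (D, Zephyr, 30, Eve, 3, k1), (F, Zephyr, 32, Quin, 2, k2), (F, Zephyr, 32, Quin, 3, k1), (F, Zephyr, 9, Mo, 2, k2), (F, Zephyr, 9, Mo, 3, k1)}
Apply σ_{credits ≥ 2 ∧ sname = Eve}; surviving tuples: {(D, Zephyr, 30, Eve, 2, k2), (D, Zephyr, 30, Eve, 3, k1)}
Keep only column(s) grade, cid, credits: {(D, k1, 3), (D, k2, 2)}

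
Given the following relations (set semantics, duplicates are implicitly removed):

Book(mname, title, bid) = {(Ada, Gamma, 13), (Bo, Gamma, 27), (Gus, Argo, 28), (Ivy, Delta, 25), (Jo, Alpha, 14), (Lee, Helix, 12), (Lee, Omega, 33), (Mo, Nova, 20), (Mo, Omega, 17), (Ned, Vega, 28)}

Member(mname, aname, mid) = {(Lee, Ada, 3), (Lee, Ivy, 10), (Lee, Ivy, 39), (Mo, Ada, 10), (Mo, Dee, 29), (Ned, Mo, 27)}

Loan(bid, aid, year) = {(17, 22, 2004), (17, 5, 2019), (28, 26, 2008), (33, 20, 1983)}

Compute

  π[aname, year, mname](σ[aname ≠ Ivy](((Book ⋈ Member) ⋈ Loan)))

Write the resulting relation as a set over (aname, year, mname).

Natural join on mname: {(Lee, Helix, 12, Ada, 3), (Lee, Helix, 12, Ivy, 10), (Lee, Helix, 12, Ivy, 39), (Lee, Omega, 33, Ada, 3), (Lee, Omega, 33, Ivy, 10), (Lee, Omega, 33, Ivy, 39), (Mo, Nova, 20, Ada, 10), (Mo, Nova, 20, Dee, 29), (Mo, Omega, 17, Ada, 10), (Mo, Omega, 17, Dee, 29), (Ned, Vega, 28, Mo, 27)}
Natural join on bid: {(Lee, Omega, 33, Ada, 3, 20, 1983), (Lee, Omega, 33, Ivy, 10, 20, 1983), (Lee, Omega, 33, Ivy, 39, 20, 1983), (Mo, Omega, 17, Ada, 10, 22, 2004), (Mo, Omega, 17, Ada, 10, 5, 2019), (Mo, Omega, 17, Dee, 29, 22, 2004), (Mo, Omega, 17, Dee, 29, 5, 2019), (Ned, Vega, 28, Mo, 27, 26, 2008)}
Selection aname ≠ Ivy: {(Lee, Omega, 33, Ada, 3, 20, 1983), (Mo, Omega, 17, Ada, 10, 22, 2004), (Mo, Omega, 17, Ada, 10, 5, 2019), (Mo, Omega, 17, Dee, 29, 22, 2004), (Mo, Omega, 17, Dee, 29, 5, 2019), (Ned, Vega, 28, Mo, 27, 26, 2008)}
Projecting to aname, year, mname: {(Ada, 1983, Lee), (Ada, 2004, Mo), (Ada, 2019, Mo), (Dee, 2004, Mo), (Dee, 2019, Mo), (Mo, 2008, Ned)}

{(Ada, 1983, Lee), (Ada, 2004, Mo), (Ada, 2019, Mo), (Dee, 2004, Mo), (Dee, 2019, Mo), (Mo, 2008, Ned)}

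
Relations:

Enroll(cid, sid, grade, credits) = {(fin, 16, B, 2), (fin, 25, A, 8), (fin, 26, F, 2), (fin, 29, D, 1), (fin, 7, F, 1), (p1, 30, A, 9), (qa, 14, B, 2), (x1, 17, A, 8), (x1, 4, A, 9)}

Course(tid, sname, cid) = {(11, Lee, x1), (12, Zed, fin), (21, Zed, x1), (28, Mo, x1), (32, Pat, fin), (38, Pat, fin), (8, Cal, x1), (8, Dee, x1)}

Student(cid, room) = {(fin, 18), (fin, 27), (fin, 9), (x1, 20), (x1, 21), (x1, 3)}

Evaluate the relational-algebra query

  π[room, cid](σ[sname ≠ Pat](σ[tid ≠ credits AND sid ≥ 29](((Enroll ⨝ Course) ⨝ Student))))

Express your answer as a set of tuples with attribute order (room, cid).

{(18, fin), (27, fin), (9, fin)}

Joining Enroll and Course on cid yields {(fin, 16, B, 2, 12, Zed), (fin, 16, B, 2, 32, Pat), (fin, 16, B, 2, 38, Pat), (fin, 25, A, 8, 12, Zed), (fin, 25, A, 8, 32, Pat), (fin, 25, A, 8, 38, Pat), (fin, 26, F, 2, 12, Zed), (fin, 26, F, 2, 32, Pat), (fin, 26, F, 2, 38, Pat), (fin, 29, D, 1, 12, Zed), (fin, 29, D, 1, 32, Pat), (fin, 29, D, 1, 38, Pat), (fin, 7, F, 1, 12, Zed), (fin, 7, F, 1, 32, Pat), (fin, 7, F, 1, 38, Pat), (x1, 17, A, 8, 11, Lee), (x1, 17, A, 8, 21, Zed), (x1, 17, A, 8, 28, Mo), (x1, 17, A, 8, 8, Cal), (x1, 17, A, 8, 8, Dee), (x1, 4, A, 9, 11, Lee), (x1, 4, A, 9, 21, Zed), (x1, 4, A, 9, 28, Mo), (x1, 4, A, 9, 8, Cal), (x1, 4, A, 9, 8, Dee)}.
Joining (Enroll ⨝ Course) and Student on cid yields {(fin, 16, B, 2, 12, Zed, 18), (fin, 16, B, 2, 12, Zed, 27), (fin, 16, B, 2, 12, Zed, 9), (fin, 16, B, 2, 32, Pat, 18), (fin, 16, B, 2, 32, Pat, 27), (fin, 16, B, 2, 32, Pat, 9), (fin, 16, B, 2, 38, Pat, 18), (fin, 16, B, 2, 38, Pat, 27), (fin, 16, B, 2, 38, Pat, 9), (fin, 25, A, 8, 12, Zed, 18), (fin, 25, A, 8, 12, Zed, 27), (fin, 25, A, 8, 12, Zed, 9), (fin, 25, A, 8, 32, Pat, 18), (fin, 25, A, 8, 32, Pat, 27), (fin, 25, A, 8, 32, Pat, 9), (fin, 25, A, 8, 38, Pat, 18), (fin, 25, A, 8, 38, Pat, 27), (fin, 25, A, 8, 38, Pat, 9), (fin, 26, F, 2, 12, Zed, 18), (fin, 26, F, 2, 12, Zed, 27), (fin, 26, F, 2, 12, Zed, 9), (fin, 26, F, 2, 32, Pat, 18), (fin, 26, F, 2, 32, Pat, 27), (fin, 26, F, 2, 32, Pat, 9), (fin, 26, F, 2, 38, Pat, 18), (fin, 26, F, 2, 38, Pat, 27), (fin, 26, F, 2, 38, Pat, 9), (fin, 29, D, 1, 12, Zed, 18), (fin, 29, D, 1, 12, Zed, 27), (fin, 29, D, 1, 12, Zed, 9), (fin, 29, D, 1, 32, Pat, 18), (fin, 29, D, 1, 32, Pat, 27), (fin, 29, D, 1, 32, Pat, 9), (fin, 29, D, 1, 38, Pat, 18), (fin, 29, D, 1, 38, Pat, 27), (fin, 29, D, 1, 38, Pat, 9), (fin, 7, F, 1, 12, Zed, 18), (fin, 7, F, 1, 12, Zed, 27), (fin, 7, F, 1, 12, Zed, 9), (fin, 7, F, 1, 32, Pat, 18), (fin, 7, F, 1, 32, Pat, 27), (fin, 7, F, 1, 32, Pat, 9), (fin, 7, F, 1, 38, Pat, 18), (fin, 7, F, 1, 38, Pat, 27), (fin, 7, F, 1, 38, Pat, 9), (x1, 17, A, 8, 11, Lee, 20), (x1, 17, A, 8, 11, Lee, 21), (x1, 17, A, 8, 11, Lee, 3), (x1, 17, A, 8, 21, Zed, 20), (x1, 17, A, 8, 21, Zed, 21), (x1, 17, A, 8, 21, Zed, 3), (x1, 17, A, 8, 28, Mo, 20), (x1, 17, A, 8, 28, Mo, 21), (x1, 17, A, 8, 28, Mo, 3), (x1, 17, A, 8, 8, Cal, 20), (x1, 17, A, 8, 8, Cal, 21), (x1, 17, A, 8, 8, Cal, 3), (x1, 17, A, 8, 8, Dee, 20), (x1, 17, A, 8, 8, Dee, 21), (x1, 17, A, 8, 8, Dee, 3), (x1, 4, A, 9, 11, Lee, 20), (x1, 4, A, 9, 11, Lee, 21), (x1, 4, A, 9, 11, Lee, 3), (x1, 4, A, 9, 21, Zed, 20), (x1, 4, A, 9, 21, Zed, 21), (x1, 4, A, 9, 21, Zed, 3), (x1, 4, A, 9, 28, Mo, 20), (x1, 4, A, 9, 28, Mo, 21), (x1, 4, A, 9, 28, Mo, 3), (x1, 4, A, 9, 8, Cal, 20), (x1, 4, A, 9, 8, Cal, 21), (x1, 4, A, 9, 8, Cal, 3), (x1, 4, A, 9, 8, Dee, 20), (x1, 4, A, 9, 8, Dee, 21), (x1, 4, A, 9, 8, Dee, 3)}.
Apply σ_{tid ≠ credits AND sid ≥ 29}; surviving tuples: {(fin, 29, D, 1, 12, Zed, 18), (fin, 29, D, 1, 12, Zed, 27), (fin, 29, D, 1, 12, Zed, 9), (fin, 29, D, 1, 32, Pat, 18), (fin, 29, D, 1, 32, Pat, 27), (fin, 29, D, 1, 32, Pat, 9), (fin, 29, D, 1, 38, Pat, 18), (fin, 29, D, 1, 38, Pat, 27), (fin, 29, D, 1, 38, Pat, 9)}
Apply σ_{sname ≠ Pat}; surviving tuples: {(fin, 29, D, 1, 12, Zed, 18), (fin, 29, D, 1, 12, Zed, 27), (fin, 29, D, 1, 12, Zed, 9)}
π[room, cid]: project onto (room, cid) → {(18, fin), (27, fin), (9, fin)}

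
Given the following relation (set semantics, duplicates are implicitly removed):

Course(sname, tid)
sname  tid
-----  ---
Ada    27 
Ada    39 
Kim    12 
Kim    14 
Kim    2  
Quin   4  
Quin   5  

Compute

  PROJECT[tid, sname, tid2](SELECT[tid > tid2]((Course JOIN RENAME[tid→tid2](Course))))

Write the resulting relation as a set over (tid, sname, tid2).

ρ[tid→tid2]: schema becomes (sname, tid2); tuples unchanged.
Joining Course and RENAME[tid→tid2](Course) on sname yields {(Ada, 27, 27), (Ada, 27, 39), (Ada, 39, 27), (Ada, 39, 39), (Kim, 12, 12), (Kim, 12, 14), (Kim, 12, 2), (Kim, 14, 12), (Kim, 14, 14), (Kim, 14, 2), (Kim, 2, 12), (Kim, 2, 14), (Kim, 2, 2), (Quin, 4, 4), (Quin, 4, 5), (Quin, 5, 4), (Quin, 5, 5)}.
Selection tid > tid2: {(Ada, 39, 27), (Kim, 12, 2), (Kim, 14, 12), (Kim, 14, 2), (Quin, 5, 4)}
Projecting to tid, sname, tid2: {(12, Kim, 2), (14, Kim, 12), (14, Kim, 2), (39, Ada, 27), (5, Quin, 4)}

{(12, Kim, 2), (14, Kim, 12), (14, Kim, 2), (39, Ada, 27), (5, Quin, 4)}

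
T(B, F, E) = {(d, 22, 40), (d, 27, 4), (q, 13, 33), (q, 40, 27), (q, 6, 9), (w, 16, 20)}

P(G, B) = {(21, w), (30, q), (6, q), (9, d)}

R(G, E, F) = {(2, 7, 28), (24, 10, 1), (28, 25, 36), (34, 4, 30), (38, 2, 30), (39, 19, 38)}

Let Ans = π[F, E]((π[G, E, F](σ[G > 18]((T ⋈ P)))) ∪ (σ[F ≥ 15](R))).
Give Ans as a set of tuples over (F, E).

T ⋈ P (natural join on B): {(d, 22, 40, 9), (d, 27, 4, 9), (q, 13, 33, 30), (q, 13, 33, 6), (q, 40, 27, 30), (q, 40, 27, 6), (q, 6, 9, 30), (q, 6, 9, 6), (w, 16, 20, 21)}
σ[G > 18]: keep tuples satisfying G > 18 → {(q, 13, 33, 30), (q, 40, 27, 30), (q, 6, 9, 30), (w, 16, 20, 21)}
Projecting to G, E, F: {(21, 20, 16), (30, 27, 40), (30, 33, 13), (30, 9, 6)}
σ[F ≥ 15]: keep tuples satisfying F ≥ 15 → {(2, 7, 28), (28, 25, 36), (34, 4, 30), (38, 2, 30), (39, 19, 38)}
Taking the union: {(2, 7, 28), (21, 20, 16), (28, 25, 36), (30, 27, 40), (30, 33, 13), (30, 9, 6), (34, 4, 30), (38, 2, 30), (39, 19, 38)}
Projecting to F, E: {(13, 33), (16, 20), (28, 7), (30, 2), (30, 4), (36, 25), (38, 19), (40, 27), (6, 9)}

{(13, 33), (16, 20), (28, 7), (30, 2), (30, 4), (36, 25), (38, 19), (40, 27), (6, 9)}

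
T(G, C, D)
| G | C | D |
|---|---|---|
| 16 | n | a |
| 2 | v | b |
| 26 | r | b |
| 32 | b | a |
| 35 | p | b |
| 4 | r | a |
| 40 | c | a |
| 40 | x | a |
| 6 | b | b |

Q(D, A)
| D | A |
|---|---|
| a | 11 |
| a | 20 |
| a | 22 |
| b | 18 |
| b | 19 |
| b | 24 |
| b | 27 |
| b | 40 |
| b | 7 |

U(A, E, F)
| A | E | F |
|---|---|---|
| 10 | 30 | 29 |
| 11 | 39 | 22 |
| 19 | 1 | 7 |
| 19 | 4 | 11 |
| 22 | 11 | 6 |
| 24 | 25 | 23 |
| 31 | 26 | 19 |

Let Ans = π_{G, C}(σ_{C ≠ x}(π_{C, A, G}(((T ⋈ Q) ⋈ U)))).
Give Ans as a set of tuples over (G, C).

T ⋈ Q (natural join on D): {(16, n, a, 11), (16, n, a, 20), (16, n, a, 22), (2, v, b, 18), (2, v, b, 19), (2, v, b, 24), (2, v, b, 27), (2, v, b, 40), (2, v, b, 7), (26, r, b, 18), (26, r, b, 19), (26, r, b, 24), (26, r, b, 27), (26, r, b, 40), (26, r, b, 7), (32, b, a, 11), (32, b, a, 20), (32, b, a, 22), (35, p, b, 18), (35, p, b, 19), (35, p, b, 24), (35, p, b, 27), (35, p, b, 40), (35, p, b, 7), (4, r, a, 11), (4, r, a, 20), (4, r, a, 22), (40, c, a, 11), (40, c, a, 20), (40, c, a, 22), (40, x, a, 11), (40, x, a, 20), (40, x, a, 22), (6, b, b, 18), (6, b, b, 19), (6, b, b, 24), (6, b, b, 27), (6, b, b, 40), (6, b, b, 7)}
(T ⋈ Q) ⋈ U (natural join on A): {(16, n, a, 11, 39, 22), (16, n, a, 22, 11, 6), (2, v, b, 19, 1, 7), (2, v, b, 19, 4, 11), (2, v, b, 24, 25, 23), (26, r, b, 19, 1, 7), (26, r, b, 19, 4, 11), (26, r, b, 24, 25, 23), (32, b, a, 11, 39, 22), (32, b, a, 22, 11, 6), (35, p, b, 19, 1, 7), (35, p, b, 19, 4, 11), (35, p, b, 24, 25, 23), (4, r, a, 11, 39, 22), (4, r, a, 22, 11, 6), (40, c, a, 11, 39, 22), (40, c, a, 22, 11, 6), (40, x, a, 11, 39, 22), (40, x, a, 22, 11, 6), (6, b, b, 19, 1, 7), (6, b, b, 19, 4, 11), (6, b, b, 24, 25, 23)}
π_{C, A, G} gives {(b, 11, 32), (b, 19, 6), (b, 22, 32), (b, 24, 6), (c, 11, 40), (c, 22, 40), (n, 11, 16), (n, 22, 16), (p, 19, 35), (p, 24, 35), (r, 11, 4), (r, 19, 26), (r, 22, 4), (r, 24, 26), (v, 19, 2), (v, 24, 2), (x, 11, 40), (x, 22, 40)} (4 duplicate(s) eliminated).
Selection C ≠ x: {(b, 11, 32), (b, 19, 6), (b, 22, 32), (b, 24, 6), (c, 11, 40), (c, 22, 40), (n, 11, 16), (n, 22, 16), (p, 19, 35), (p, 24, 35), (r, 11, 4), (r, 19, 26), (r, 22, 4), (r, 24, 26), (v, 19, 2), (v, 24, 2)}
π_{G, C} gives {(16, n), (2, v), (26, r), (32, b), (35, p), (4, r), (40, c), (6, b)} (8 duplicate(s) eliminated).

{(16, n), (2, v), (26, r), (32, b), (35, p), (4, r), (40, c), (6, b)}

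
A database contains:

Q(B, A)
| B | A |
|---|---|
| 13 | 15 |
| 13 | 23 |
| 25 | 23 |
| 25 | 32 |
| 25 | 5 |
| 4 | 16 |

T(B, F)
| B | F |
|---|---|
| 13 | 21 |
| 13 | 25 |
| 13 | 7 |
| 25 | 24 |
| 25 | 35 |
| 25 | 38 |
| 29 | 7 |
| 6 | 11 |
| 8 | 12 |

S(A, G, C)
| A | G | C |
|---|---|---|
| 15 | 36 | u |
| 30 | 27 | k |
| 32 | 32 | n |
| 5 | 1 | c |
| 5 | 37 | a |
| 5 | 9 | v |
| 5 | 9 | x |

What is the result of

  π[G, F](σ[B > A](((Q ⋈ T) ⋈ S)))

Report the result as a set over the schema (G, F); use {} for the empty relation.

{(1, 24), (1, 35), (1, 38), (37, 24), (37, 35), (37, 38), (9, 24), (9, 35), (9, 38)}

Joining Q and T on B yields {(13, 15, 21), (13, 15, 25), (13, 15, 7), (13, 23, 21), (13, 23, 25), (13, 23, 7), (25, 23, 24), (25, 23, 35), (25, 23, 38), (25, 32, 24), (25, 32, 35), (25, 32, 38), (25, 5, 24), (25, 5, 35), (25, 5, 38)}.
Joining (Q ⋈ T) and S on A yields {(13, 15, 21, 36, u), (13, 15, 25, 36, u), (13, 15, 7, 36, u), (25, 32, 24, 32, n), (25, 32, 35, 32, n), (25, 32, 38, 32, n), (25, 5, 24, 1, c), (25, 5, 24, 37, a), (25, 5, 24, 9, v), (25, 5, 24, 9, x), (25, 5, 35, 1, c), (25, 5, 35, 37, a), (25, 5, 35, 9, v), (25, 5, 35, 9, x), (25, 5, 38, 1, c), (25, 5, 38, 37, a), (25, 5, 38, 9, v), (25, 5, 38, 9, x)}.
Filtering on B > A leaves {(25, 5, 24, 1, c), (25, 5, 24, 37, a), (25, 5, 24, 9, v), (25, 5, 24, 9, x), (25, 5, 35, 1, c), (25, 5, 35, 37, a), (25, 5, 35, 9, v), (25, 5, 35, 9, x), (25, 5, 38, 1, c), (25, 5, 38, 37, a), (25, 5, 38, 9, v), (25, 5, 38, 9, x)}.
π_{G, F} gives {(1, 24), (1, 35), (1, 38), (37, 24), (37, 35), (37, 38), (9, 24), (9, 35), (9, 38)} (3 duplicate(s) eliminated).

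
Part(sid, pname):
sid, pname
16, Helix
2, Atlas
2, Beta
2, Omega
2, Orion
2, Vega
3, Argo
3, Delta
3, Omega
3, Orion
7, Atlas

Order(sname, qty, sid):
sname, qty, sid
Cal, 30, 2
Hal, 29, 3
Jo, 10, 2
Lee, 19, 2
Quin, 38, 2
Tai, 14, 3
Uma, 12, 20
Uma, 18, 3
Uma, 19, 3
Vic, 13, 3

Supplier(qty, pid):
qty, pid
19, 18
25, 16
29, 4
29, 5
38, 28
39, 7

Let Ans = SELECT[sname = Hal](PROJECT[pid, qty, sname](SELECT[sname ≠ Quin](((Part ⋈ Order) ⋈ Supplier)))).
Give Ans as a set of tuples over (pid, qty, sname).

{(4, 29, Hal), (5, 29, Hal)}

Joining Part and Order on sid yields {(2, Atlas, Cal, 30), (2, Atlas, Jo, 10), (2, Atlas, Lee, 19), (2, Atlas, Quin, 38), (2, Beta, Cal, 30), (2, Beta, Jo, 10), (2, Beta, Lee, 19), (2, Beta, Quin, 38), (2, Omega, Cal, 30), (2, Omega, Jo, 10), (2, Omega, Lee, 19), (2, Omega, Quin, 38), (2, Orion, Cal, 30), (2, Orion, Jo, 10), (2, Orion, Lee, 19), (2, Orion, Quin, 38), (2, Vega, Cal, 30), (2, Vega, Jo, 10), (2, Vega, Lee, 19), (2, Vega, Quin, 38), (3, Argo, Hal, 29), (3, Argo, Tai, 14), (3, Argo, Uma, 18), (3, Argo, Uma, 19), (3, Argo, Vic, 13), (3, Delta, Hal, 29), (3, Delta, Tai, 14), (3, Delta, Uma, 18), (3, Delta, Uma, 19), (3, Delta, Vic, 13), (3, Omega, Hal, 29), (3, Omega, Tai, 14), (3, Omega, Uma, 18), (3, Omega, Uma, 19), (3, Omega, Vic, 13), (3, Orion, Hal, 29), (3, Orion, Tai, 14), (3, Orion, Uma, 18), (3, Orion, Uma, 19), (3, Orion, Vic, 13)}.
Joining (Part ⋈ Order) and Supplier on qty yields {(2, Atlas, Lee, 19, 18), (2, Atlas, Quin, 38, 28), (2, Beta, Lee, 19, 18), (2, Beta, Quin, 38, 28), (2, Omega, Lee, 19, 18), (2, Omega, Quin, 38, 28), (2, Orion, Lee, 19, 18), (2, Orion, Quin, 38, 28), (2, Vega, Lee, 19, 18), (2, Vega, Quin, 38, 28), (3, Argo, Hal, 29, 4), (3, Argo, Hal, 29, 5), (3, Argo, Uma, 19, 18), (3, Delta, Hal, 29, 4), (3, Delta, Hal, 29, 5), (3, Delta, Uma, 19, 18), (3, Omega, Hal, 29, 4), (3, Omega, Hal, 29, 5), (3, Omega, Uma, 19, 18), (3, Orion, Hal, 29, 4), (3, Orion, Hal, 29, 5), (3, Orion, Uma, 19, 18)}.
Apply σ_{sname ≠ Quin}; surviving tuples: {(2, Atlas, Lee, 19, 18), (2, Beta, Lee, 19, 18), (2, Omega, Lee, 19, 18), (2, Orion, Lee, 19, 18), (2, Vega, Lee, 19, 18), (3, Argo, Hal, 29, 4), (3, Argo, Hal, 29, 5), (3, Argo, Uma, 19, 18), (3, Delta, Hal, 29, 4), (3, Delta, Hal, 29, 5), (3, Delta, Uma, 19, 18), (3, Omega, Hal, 29, 4), (3, Omega, Hal, 29, 5), (3, Omega, Uma, 19, 18), (3, Orion, Hal, 29, 4), (3, Orion, Hal, 29, 5), (3, Orion, Uma, 19, 18)}
π[pid, qty, sname]: project onto (pid, qty, sname) (13 duplicate(s) eliminated) → {(18, 19, Lee), (18, 19, Uma), (4, 29, Hal), (5, 29, Hal)}
Apply σ_{sname = Hal}; surviving tuples: {(4, 29, Hal), (5, 29, Hal)}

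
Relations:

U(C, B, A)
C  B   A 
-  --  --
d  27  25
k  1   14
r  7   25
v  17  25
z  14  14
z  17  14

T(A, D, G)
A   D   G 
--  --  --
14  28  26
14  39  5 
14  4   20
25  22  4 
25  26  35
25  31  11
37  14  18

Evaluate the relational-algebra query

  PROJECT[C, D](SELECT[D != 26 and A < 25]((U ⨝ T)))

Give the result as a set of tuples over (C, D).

Joining U and T on A yields {(d, 27, 25, 22, 4), (d, 27, 25, 26, 35), (d, 27, 25, 31, 11), (k, 1, 14, 28, 26), (k, 1, 14, 39, 5), (k, 1, 14, 4, 20), (r, 7, 25, 22, 4), (r, 7, 25, 26, 35), (r, 7, 25, 31, 11), (v, 17, 25, 22, 4), (v, 17, 25, 26, 35), (v, 17, 25, 31, 11), (z, 14, 14, 28, 26), (z, 14, 14, 39, 5), (z, 14, 14, 4, 20), (z, 17, 14, 28, 26), (z, 17, 14, 39, 5), (z, 17, 14, 4, 20)}.
Selection D != 26 and A < 25: {(k, 1, 14, 28, 26), (k, 1, 14, 39, 5), (k, 1, 14, 4, 20), (z, 14, 14, 28, 26), (z, 14, 14, 39, 5), (z, 14, 14, 4, 20), (z, 17, 14, 28, 26), (z, 17, 14, 39, 5), (z, 17, 14, 4, 20)}
π[C, D]: project onto (C, D) (3 duplicate(s) eliminated) → {(k, 28), (k, 39), (k, 4), (z, 28), (z, 39), (z, 4)}

{(k, 28), (k, 39), (k, 4), (z, 28), (z, 39), (z, 4)}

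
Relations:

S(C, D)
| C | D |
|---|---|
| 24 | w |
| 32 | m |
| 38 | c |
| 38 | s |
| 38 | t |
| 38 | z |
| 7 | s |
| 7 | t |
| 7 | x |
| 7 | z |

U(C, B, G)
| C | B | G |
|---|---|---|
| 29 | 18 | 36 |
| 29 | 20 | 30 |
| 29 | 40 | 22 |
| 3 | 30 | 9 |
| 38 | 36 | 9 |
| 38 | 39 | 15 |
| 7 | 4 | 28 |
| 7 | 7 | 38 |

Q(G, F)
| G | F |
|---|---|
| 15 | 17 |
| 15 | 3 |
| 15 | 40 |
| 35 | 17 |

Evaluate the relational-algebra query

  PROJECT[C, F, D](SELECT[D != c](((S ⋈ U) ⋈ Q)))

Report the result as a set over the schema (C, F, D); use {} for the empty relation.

Natural join on C: {(38, c, 36, 9), (38, c, 39, 15), (38, s, 36, 9), (38, s, 39, 15), (38, t, 36, 9), (38, t, 39, 15), (38, z, 36, 9), (38, z, 39, 15), (7, s, 4, 28), (7, s, 7, 38), (7, t, 4, 28), (7, t, 7, 38), (7, x, 4, 28), (7, x, 7, 38), (7, z, 4, 28), (7, z, 7, 38)}
Natural join on G: {(38, c, 39, 15, 17), (38, c, 39, 15, 3), (38, c, 39, 15, 40), (38, s, 39, 15, 17), (38, s, 39, 15, 3), (38, s, 39, 15, 40), (38, t, 39, 15, 17), (38, t, 39, 15, 3), (38, t, 39, 15, 40), (38, z, 39, 15, 17), (38, z, 39, 15, 3), (38, z, 39, 15, 40)}
Apply σ_{D != c}; surviving tuples: {(38, s, 39, 15, 17), (38, s, 39, 15, 3), (38, s, 39, 15, 40), (38, t, 39, 15, 17), (38, t, 39, 15, 3), (38, t, 39, 15, 40), (38, z, 39, 15, 17), (38, z, 39, 15, 3), (38, z, 39, 15, 40)}
π[C, F, D]: project onto (C, F, D) → {(38, 17, s), (38, 17, t), (38, 17, z), (38, 3, s), (38, 3, t), (38, 3, z), (38, 40, s), (38, 40, t), (38, 40, z)}

{(38, 17, s), (38, 17, t), (38, 17, z), (38, 3, s), (38, 3, t), (38, 3, z), (38, 40, s), (38, 40, t), (38, 40, z)}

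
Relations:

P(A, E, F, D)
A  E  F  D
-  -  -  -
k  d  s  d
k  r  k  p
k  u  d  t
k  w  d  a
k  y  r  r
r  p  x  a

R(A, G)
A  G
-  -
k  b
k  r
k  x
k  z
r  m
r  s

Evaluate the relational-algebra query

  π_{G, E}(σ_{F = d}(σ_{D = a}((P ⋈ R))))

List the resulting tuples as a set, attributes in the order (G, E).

P ⋈ R (natural join on A): {(k, d, s, d, b), (k, d, s, d, r), (k, d, s, d, x), (k, d, s, d, z), (k, r, k, p, b), (k, r, k, p, r), (k, r, k, p, x), (k, r, k, p, z), (k, u, d, t, b), (k, u, d, t, r), (k, u, d, t, x), (k, u, d, t, z), (k, w, d, a, b), (k, w, d, a, r), (k, w, d, a, x), (k, w, d, a, z), (k, y, r, r, b), (k, y, r, r, r), (k, y, r, r, x), (k, y, r, r, z), (r, p, x, a, m), (r, p, x, a, s)}
σ[D = a]: keep tuples satisfying D = a → {(k, w, d, a, b), (k, w, d, a, r), (k, w, d, a, x), (k, w, d, a, z), (r, p, x, a, m), (r, p, x, a, s)}
σ[F = d]: keep tuples satisfying F = d → {(k, w, d, a, b), (k, w, d, a, r), (k, w, d, a, x), (k, w, d, a, z)}
Projecting to G, E: {(b, w), (r, w), (x, w), (z, w)}

{(b, w), (r, w), (x, w), (z, w)}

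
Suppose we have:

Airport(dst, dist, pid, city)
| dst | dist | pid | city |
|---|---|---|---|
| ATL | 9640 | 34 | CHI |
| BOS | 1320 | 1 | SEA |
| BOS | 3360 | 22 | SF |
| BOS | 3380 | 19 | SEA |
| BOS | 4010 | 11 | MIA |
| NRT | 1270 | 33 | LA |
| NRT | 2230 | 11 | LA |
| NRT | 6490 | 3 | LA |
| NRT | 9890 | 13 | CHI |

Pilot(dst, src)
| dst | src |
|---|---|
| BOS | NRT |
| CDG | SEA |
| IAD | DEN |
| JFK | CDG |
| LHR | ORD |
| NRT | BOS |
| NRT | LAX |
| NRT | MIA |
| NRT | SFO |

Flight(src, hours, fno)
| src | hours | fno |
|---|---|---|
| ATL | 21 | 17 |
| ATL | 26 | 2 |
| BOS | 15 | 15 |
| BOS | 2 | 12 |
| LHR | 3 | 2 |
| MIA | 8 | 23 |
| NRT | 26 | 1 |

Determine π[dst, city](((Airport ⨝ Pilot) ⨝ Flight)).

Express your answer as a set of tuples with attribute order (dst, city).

Airport ⋈ Pilot (natural join on dst): {(BOS, 1320, 1, SEA, NRT), (BOS, 3360, 22, SF, NRT), (BOS, 3380, 19, SEA, NRT), (BOS, 4010, 11, MIA, NRT), (NRT, 1270, 33, LA, BOS), (NRT, 1270, 33, LA, LAX), (NRT, 1270, 33, LA, MIA), (NRT, 1270, 33, LA, SFO), (NRT, 2230, 11, LA, BOS), (NRT, 2230, 11, LA, LAX), (NRT, 2230, 11, LA, MIA), (NRT, 2230, 11, LA, SFO), (NRT, 6490, 3, LA, BOS), (NRT, 6490, 3, LA, LAX), (NRT, 6490, 3, LA, MIA), (NRT, 6490, 3, LA, SFO), (NRT, 9890, 13, CHI, BOS), (NRT, 9890, 13, CHI, LAX), (NRT, 9890, 13, CHI, MIA), (NRT, 9890, 13, CHI, SFO)}
(Airport ⨝ Pilot) ⋈ Flight (natural join on src): {(BOS, 1320, 1, SEA, NRT, 26, 1), (BOS, 3360, 22, SF, NRT, 26, 1), (BOS, 3380, 19, SEA, NRT, 26, 1), (BOS, 4010, 11, MIA, NRT, 26, 1), (NRT, 1270, 33, LA, BOS, 15, 15), (NRT, 1270, 33, LA, BOS, 2, 12), (NRT, 1270, 33, LA, MIA, 8, 23), (NRT, 2230, 11, LA, BOS, 15, 15), (NRT, 2230, 11, LA, BOS, 2, 12), (NRT, 2230, 11, LA, MIA, 8, 23), (NRT, 6490, 3, LA, BOS, 15, 15), (NRT, 6490, 3, LA, BOS, 2, 12), (NRT, 6490, 3, LA, MIA, 8, 23), (NRT, 9890, 13, CHI, BOS, 15, 15), (NRT, 9890, 13, CHI, BOS, 2, 12), (NRT, 9890, 13, CHI, MIA, 8, 23)}
Projecting to dst, city (11 duplicate(s) eliminated): {(BOS, MIA), (BOS, SEA), (BOS, SF), (NRT, CHI), (NRT, LA)}

{(BOS, MIA), (BOS, SEA), (BOS, SF), (NRT, CHI), (NRT, LA)}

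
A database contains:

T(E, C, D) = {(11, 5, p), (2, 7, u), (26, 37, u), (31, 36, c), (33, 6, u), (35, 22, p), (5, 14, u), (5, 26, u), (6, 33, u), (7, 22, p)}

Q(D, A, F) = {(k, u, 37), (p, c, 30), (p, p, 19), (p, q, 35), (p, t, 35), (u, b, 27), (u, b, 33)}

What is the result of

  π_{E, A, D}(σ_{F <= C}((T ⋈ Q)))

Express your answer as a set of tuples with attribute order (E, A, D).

Joining T and Q on D yields {(11, 5, p, c, 30), (11, 5, p, p, 19), (11, 5, p, q, 35), (11, 5, p, t, 35), (2, 7, u, b, 27), (2, 7, u, b, 33), (26, 37, u, b, 27), (26, 37, u, b, 33), (33, 6, u, b, 27), (33, 6, u, b, 33), (35, 22, p, c, 30), (35, 22, p, p, 19), (35, 22, p, q, 35), (35, 22, p, t, 35), (5, 14, u, b, 27), (5, 14, u, b, 33), (5, 26, u, b, 27), (5, 26, u, b, 33), (6, 33, u, b, 27), (6, 33, u, b, 33), (7, 22, p, c, 30), (7, 22, p, p, 19), (7, 22, p, q, 35), (7, 22, p, t, 35)}.
Selection F <= C: {(26, 37, u, b, 27), (26, 37, u, b, 33), (35, 22, p, p, 19), (6, 33, u, b, 27), (6, 33, u, b, 33), (7, 22, p, p, 19)}
π_{E, A, D} gives {(26, b, u), (35, p, p), (6, b, u), (7, p, p)} (2 duplicate(s) eliminated).

{(26, b, u), (35, p, p), (6, b, u), (7, p, p)}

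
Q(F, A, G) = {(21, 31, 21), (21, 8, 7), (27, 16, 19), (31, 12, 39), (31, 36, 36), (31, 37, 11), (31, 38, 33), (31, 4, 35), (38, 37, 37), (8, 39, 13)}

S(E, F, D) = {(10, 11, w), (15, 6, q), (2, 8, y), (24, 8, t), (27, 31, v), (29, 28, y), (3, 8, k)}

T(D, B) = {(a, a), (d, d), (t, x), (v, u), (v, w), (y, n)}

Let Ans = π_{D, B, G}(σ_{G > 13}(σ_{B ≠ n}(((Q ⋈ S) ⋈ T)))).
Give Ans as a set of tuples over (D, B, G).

Natural join on F: {(31, 12, 39, 27, v), (31, 36, 36, 27, v), (31, 37, 11, 27, v), (31, 38, 33, 27, v), (31, 4, 35, 27, v), (8, 39, 13, 2, y), (8, 39, 13, 24, t), (8, 39, 13, 3, k)}
Natural join on D: {(31, 12, 39, 27, v, u), (31, 12, 39, 27, v, w), (31, 36, 36, 27, v, u), (31, 36, 36, 27, v, w), (31, 37, 11, 27, v, u), (31, 37, 11, 27, v, w), (31, 38, 33, 27, v, u), (31, 38, 33, 27, v, w), (31, 4, 35, 27, v, u), (31, 4, 35, 27, v, w), (8, 39, 13, 2, y, n), (8, 39, 13, 24, t, x)}
Filtering on B ≠ n leaves {(31, 12, 39, 27, v, u), (31, 12, 39, 27, v, w), (31, 36, 36, 27, v, u), (31, 36, 36, 27, v, w), (31, 37, 11, 27, v, u), (31, 37, 11, 27, v, w), (31, 38, 33, 27, v, u), (31, 38, 33, 27, v, w), (31, 4, 35, 27, v, u), (31, 4, 35, 27, v, w), (8, 39, 13, 24, t, x)}.
Filtering on G > 13 leaves {(31, 12, 39, 27, v, u), (31, 12, 39, 27, v, w), (31, 36, 36, 27, v, u), (31, 36, 36, 27, v, w), (31, 38, 33, 27, v, u), (31, 38, 33, 27, v, w), (31, 4, 35, 27, v, u), (31, 4, 35, 27, v, w)}.
π_{D, B, G} gives {(v, u, 33), (v, u, 35), (v, u, 36), (v, u, 39), (v, w, 33), (v, w, 35), (v, w, 36), (v, w, 39)}.

{(v, u, 33), (v, u, 35), (v, u, 36), (v, u, 39), (v, w, 33), (v, w, 35), (v, w, 36), (v, w, 39)}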